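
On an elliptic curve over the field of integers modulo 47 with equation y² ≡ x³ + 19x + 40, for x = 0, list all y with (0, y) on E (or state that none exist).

none

x³ + 19x + 40 = 40 ≡ 40 (mod 47).
40 is a non-residue mod 47; no y exists.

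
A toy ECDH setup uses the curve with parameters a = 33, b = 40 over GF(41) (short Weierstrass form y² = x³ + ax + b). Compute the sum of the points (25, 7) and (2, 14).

(12, 14)

(25, 7) + (2, 14). λ = (14 - 7)/(2 - 25) ≡ 7/18 mod 41. 18⁻¹ ≡ 16 (mod 41), so λ ≡ 30.
  x = λ² - 25 - 2 = 900 - 27 ≡ 12; y = λ·(25 - 12) - 7 ≡ 14. → (12, 14)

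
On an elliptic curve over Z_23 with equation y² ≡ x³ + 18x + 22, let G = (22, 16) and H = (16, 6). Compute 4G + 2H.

First 4G:
Repeated addition: build up to 4G.
2G: tangent at (22, 16): λ = (3·22² + 18)/(2·16) ≡ 21/9. 9⁻¹ ≡ 18 (mod 23), so λ ≡ 21·18 ≡ 10.
  x = λ² - 22 - 22 = 100 - 44 ≡ 10; y = λ·(22 - 10) - 16 ≡ 12. → (10, 12)
3G: (10, 12) + (22, 16). λ = (16 - 12)/(22 - 10) ≡ 4/12 mod 23. 12⁻¹ ≡ 2 (mod 23) since 12·2 = 24 ≡ 1, so λ ≡ 8.
  x = λ² - 10 - 22 = 64 - 32 ≡ 9; y = λ·(10 - 9) - 12 ≡ 19. → (9, 19)
4G: (9, 19) + (22, 16). λ = (16 - 19)/(22 - 9) ≡ 20/13 mod 23. 13⁻¹ ≡ 16 (mod 23), so λ ≡ 21.
  x = λ² - 9 - 22 = 441 - 31 ≡ 19; y = λ·(9 - 19) - 19 ≡ 1. → (19, 1)
4G = (19, 1).
Next 2H:
Repeated addition: build up to 2H.
2H: tangent at (16, 6): λ = (3·16² + 18)/(2·6) ≡ 4/12. 12⁻¹ ≡ 2 (mod 23), so λ ≡ 4·2 ≡ 8.
  x = λ² - 16 - 16 = 64 - 32 ≡ 9; y = λ·(16 - 9) - 6 ≡ 4. → (9, 4)
2H = (9, 4).
Finally 4G + 2H:
(19, 1) + (9, 4). λ = (4 - 1)/(9 - 19) ≡ 3/13 mod 23. 13⁻¹ ≡ 16 (mod 23), so λ ≡ 2.
  x = λ² - 19 - 9 = 4 - 28 ≡ 22; y = λ·(19 - 22) - 1 ≡ 16. → (22, 16)

(22, 16)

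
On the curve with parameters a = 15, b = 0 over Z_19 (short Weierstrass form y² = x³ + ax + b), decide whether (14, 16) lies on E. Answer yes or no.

yes

y² = 16² ≡ 9; x³ + 15x + 0 = 2954 ≡ 9 (mod 19). 9 = 9.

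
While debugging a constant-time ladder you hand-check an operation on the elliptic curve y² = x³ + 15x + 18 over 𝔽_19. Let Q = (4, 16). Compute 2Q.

tangent at (4, 16): λ = (3·4² + 15)/(2·16) ≡ 6/13. 13⁻¹ ≡ 3 (mod 19) since 13·3 = 39 ≡ 1, so λ ≡ 6·3 ≡ 18.
  x = λ² - 4 - 4 = 324 - 8 ≡ 12; y = λ·(4 - 12) - 16 ≡ 11. → (12, 11)

(12, 11)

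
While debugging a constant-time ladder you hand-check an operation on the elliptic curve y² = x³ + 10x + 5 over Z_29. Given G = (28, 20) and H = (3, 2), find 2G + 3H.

(0, 18)

First 2G:
Repeated addition: build up to 2G.
2G: tangent at (28, 20): λ = (3·28² + 10)/(2·20) ≡ 13/11. 11⁻¹ ≡ 8 (mod 29), so λ ≡ 13·8 ≡ 17.
  x = λ² - 28 - 28 = 289 - 56 ≡ 1; y = λ·(28 - 1) - 20 ≡ 4. → (1, 4)
2G = (1, 4).
Next 3H:
Repeated addition: build up to 3H.
2H: tangent at (3, 2): λ = (3·3² + 10)/(2·2) ≡ 8/4. 4⁻¹ ≡ 22 (mod 29) since 4·22 = 88 ≡ 1, so λ ≡ 8·22 ≡ 2.
  x = λ² - 3 - 3 = 4 - 6 ≡ 27; y = λ·(3 - 27) - 2 ≡ 8. → (27, 8)
3H: (27, 8) + (3, 2). λ = (2 - 8)/(3 - 27) ≡ 23/5 mod 29. 5⁻¹ ≡ 6 (mod 29) since 5·6 = 30 ≡ 1, so λ ≡ 22.
  x = λ² - 27 - 3 = 484 - 30 ≡ 19; y = λ·(27 - 19) - 8 ≡ 23. → (19, 23)
3H = (19, 23).
Finally 2G + 3H:
(1, 4) + (19, 23). λ = (23 - 4)/(19 - 1) ≡ 19/18 mod 29. 18⁻¹ ≡ 21 (mod 29), so λ ≡ 22.
  x = λ² - 1 - 19 = 484 - 20 ≡ 0; y = λ·(1 - 0) - 4 ≡ 18. → (0, 18)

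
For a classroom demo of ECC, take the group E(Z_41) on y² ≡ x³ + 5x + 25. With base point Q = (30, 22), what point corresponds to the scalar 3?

Repeated addition: build up to 3Q.
2Q: tangent at (30, 22): λ = (3·30² + 5)/(2·22) ≡ 40/3. 3⁻¹ ≡ 14 (mod 41) since 3·14 = 42 ≡ 1, so λ ≡ 40·14 ≡ 27.
  x = λ² - 30 - 30 = 729 - 60 ≡ 13; y = λ·(30 - 13) - 22 ≡ 27. → (13, 27)
3Q: (13, 27) + (30, 22). λ = (22 - 27)/(30 - 13) ≡ 36/17 mod 41. 17⁻¹ ≡ 29 (mod 41) since 17·29 = 493 ≡ 1, so λ ≡ 19.
  x = λ² - 13 - 30 = 361 - 43 ≡ 31; y = λ·(13 - 31) - 27 ≡ 0. → (31, 0)

(31, 0)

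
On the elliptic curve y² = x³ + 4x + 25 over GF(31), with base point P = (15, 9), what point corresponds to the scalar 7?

Repeated addition: build up to 7P.
2P: tangent at (15, 9): λ = (3·15² + 4)/(2·9) ≡ 28/18. 18⁻¹ ≡ 19 (mod 31), so λ ≡ 28·19 ≡ 5.
  x = λ² - 15 - 15 = 25 - 30 ≡ 26; y = λ·(15 - 26) - 9 ≡ 29. → (26, 29)
3P: (26, 29) + (15, 9). λ = (9 - 29)/(15 - 26) ≡ 11/20 mod 31. 20⁻¹ ≡ 14 (mod 31) since 20·14 = 280 ≡ 1, so λ ≡ 30.
  x = λ² - 26 - 15 = 900 - 41 ≡ 22; y = λ·(26 - 22) - 29 ≡ 29. → (22, 29)
4P: (22, 29) + (15, 9). λ = (9 - 29)/(15 - 22) ≡ 11/24 mod 31. 24⁻¹ ≡ 22 (mod 31) since 24·22 = 528 ≡ 1, so λ ≡ 25.
  x = λ² - 22 - 15 = 625 - 37 ≡ 30; y = λ·(22 - 30) - 29 ≡ 19. → (30, 19)
5P: (30, 19) + (15, 9). λ = (9 - 19)/(15 - 30) ≡ 21/16 mod 31. 16⁻¹ ≡ 2 (mod 31) since 16·2 = 32 ≡ 1, so λ ≡ 11.
  x = λ² - 30 - 15 = 121 - 45 ≡ 14; y = λ·(30 - 14) - 19 ≡ 2. → (14, 2)
6P: (14, 2) + (15, 9). λ = (9 - 2)/(15 - 14) ≡ 7/1 mod 31. 1⁻¹ ≡ 1 (mod 31) since 1·1 = 1 ≡ 1, so λ ≡ 7.
  x = λ² - 14 - 15 = 49 - 29 ≡ 20; y = λ·(14 - 20) - 2 ≡ 18. → (20, 18)
7P: (20, 18) + (15, 9). λ = (9 - 18)/(15 - 20) ≡ 22/26 mod 31. 26⁻¹ ≡ 6 (mod 31) since 26·6 = 156 ≡ 1, so λ ≡ 8.
  x = λ² - 20 - 15 = 64 - 35 ≡ 29; y = λ·(20 - 29) - 18 ≡ 3. → (29, 3)

(29, 3)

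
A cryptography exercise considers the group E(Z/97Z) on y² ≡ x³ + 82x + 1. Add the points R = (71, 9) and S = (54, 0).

(77, 62)

(71, 9) + (54, 0). λ = (0 - 9)/(54 - 71) ≡ 88/80 mod 97. 80⁻¹ ≡ 57 (mod 97), so λ ≡ 69.
  x = λ² - 71 - 54 = 4761 - 125 ≡ 77; y = λ·(71 - 77) - 9 ≡ 62. → (77, 62)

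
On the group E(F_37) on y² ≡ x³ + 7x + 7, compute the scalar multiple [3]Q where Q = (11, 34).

(4, 32)

Repeated addition: build up to 3Q.
2Q: tangent at (11, 34): λ = (3·11² + 7)/(2·34) ≡ 0/31. 31⁻¹ ≡ 6 (mod 37), so λ ≡ 0·6 ≡ 0.
  x = λ² - 11 - 11 = 0 - 22 ≡ 15; y = λ·(11 - 15) - 34 ≡ 3. → (15, 3)
3Q: (15, 3) + (11, 34). λ = (34 - 3)/(11 - 15) ≡ 31/33 mod 37. 33⁻¹ ≡ 9 (mod 37), so λ ≡ 20.
  x = λ² - 15 - 11 = 400 - 26 ≡ 4; y = λ·(15 - 4) - 3 ≡ 32. → (4, 32)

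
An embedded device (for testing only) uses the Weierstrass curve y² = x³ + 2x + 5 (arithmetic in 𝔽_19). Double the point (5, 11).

tangent at (5, 11): λ = (3·5² + 2)/(2·11) ≡ 1/3. 3⁻¹ ≡ 13 (mod 19) since 3·13 = 39 ≡ 1, so λ ≡ 1·13 ≡ 13.
  x = λ² - 5 - 5 = 169 - 10 ≡ 7; y = λ·(5 - 7) - 11 ≡ 1. → (7, 1)

(7, 1)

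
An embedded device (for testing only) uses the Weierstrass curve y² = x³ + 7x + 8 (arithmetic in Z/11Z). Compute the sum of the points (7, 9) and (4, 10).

(5, 5)

(7, 9) + (4, 10). λ = (10 - 9)/(4 - 7) ≡ 1/8 mod 11. 8⁻¹ ≡ 7 (mod 11), so λ ≡ 7.
  x = λ² - 7 - 4 = 49 - 11 ≡ 5; y = λ·(7 - 5) - 9 ≡ 5. → (5, 5)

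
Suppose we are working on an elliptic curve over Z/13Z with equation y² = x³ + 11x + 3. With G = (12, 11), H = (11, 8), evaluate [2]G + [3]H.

(5, 12)

First 2G:
Repeated addition: build up to 2G.
2G: tangent at (12, 11): λ = (3·12² + 11)/(2·11) ≡ 1/9. 9⁻¹ ≡ 3 (mod 13), so λ ≡ 1·3 ≡ 3.
  x = λ² - 12 - 12 = 9 - 24 ≡ 11; y = λ·(12 - 11) - 11 ≡ 5. → (11, 5)
2G = (11, 5).
Next 3H:
Repeated addition: build up to 3H.
2H: tangent at (11, 8): λ = (3·11² + 11)/(2·8) ≡ 10/3. 3⁻¹ ≡ 9 (mod 13), so λ ≡ 10·9 ≡ 12.
  x = λ² - 11 - 11 = 144 - 22 ≡ 5; y = λ·(11 - 5) - 8 ≡ 12. → (5, 12)
3H: (5, 12) + (11, 8). λ = (8 - 12)/(11 - 5) ≡ 9/6 mod 13. 6⁻¹ ≡ 11 (mod 13), so λ ≡ 8.
  x = λ² - 5 - 11 = 64 - 16 ≡ 9; y = λ·(5 - 9) - 12 ≡ 8. → (9, 8)
3H = (9, 8).
Finally 2G + 3H:
(11, 5) + (9, 8). λ = (8 - 5)/(9 - 11) ≡ 3/11 mod 13. 11⁻¹ ≡ 6 (mod 13), so λ ≡ 5.
  x = λ² - 11 - 9 = 25 - 20 ≡ 5; y = λ·(11 - 5) - 5 ≡ 12. → (5, 12)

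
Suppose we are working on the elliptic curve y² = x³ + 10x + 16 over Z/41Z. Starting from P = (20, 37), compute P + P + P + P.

O

Double-and-add on 4 = (100)₂. Start with P = (20, 37) for the leading 1-bit.
double: tangent at (20, 37): λ = (3·20² + 10)/(2·37) ≡ 21/33. 33⁻¹ ≡ 5 (mod 41) since 33·5 = 165 ≡ 1, so λ ≡ 21·5 ≡ 23.
  x = λ² - 20 - 20 = 529 - 40 ≡ 38; y = λ·(20 - 38) - 37 ≡ 0. → (38, 0)
double: (38, 0) + (38, 0): same x and y₁ ≡ -y₂, so the sum is O.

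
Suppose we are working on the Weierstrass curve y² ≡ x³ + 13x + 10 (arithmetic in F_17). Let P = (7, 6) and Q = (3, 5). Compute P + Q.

(6, 7)

(7, 6) + (3, 5). λ = (5 - 6)/(3 - 7) ≡ 16/13 mod 17. 13⁻¹ ≡ 4 (mod 17), so λ ≡ 13.
  x = λ² - 7 - 3 = 169 - 10 ≡ 6; y = λ·(7 - 6) - 6 ≡ 7. → (6, 7)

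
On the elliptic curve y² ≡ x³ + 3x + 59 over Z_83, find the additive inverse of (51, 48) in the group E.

(51, 35)

-(51, 48) = (51, -48 mod 83) = (51, 35).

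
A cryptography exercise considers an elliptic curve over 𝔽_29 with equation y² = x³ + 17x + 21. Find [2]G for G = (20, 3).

(14, 25)

tangent at (20, 3): λ = (3·20² + 17)/(2·3) ≡ 28/6. 6⁻¹ ≡ 5 (mod 29), so λ ≡ 28·5 ≡ 24.
  x = λ² - 20 - 20 = 576 - 40 ≡ 14; y = λ·(20 - 14) - 3 ≡ 25. → (14, 25)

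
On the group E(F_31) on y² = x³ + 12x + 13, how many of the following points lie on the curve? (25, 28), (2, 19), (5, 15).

(25, 28): 28² ≡ 9, rhs ≡ 4 → off.
(2, 19): 19² ≡ 20, rhs ≡ 14 → off.
(5, 15): 15² ≡ 8, rhs ≡ 12 → off.

0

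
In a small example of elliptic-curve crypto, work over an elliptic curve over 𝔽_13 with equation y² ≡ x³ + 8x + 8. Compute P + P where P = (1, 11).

(8, 5)

tangent at (1, 11): λ = (3·1² + 8)/(2·11) ≡ 11/9. 9⁻¹ ≡ 3 (mod 13) since 9·3 = 27 ≡ 1, so λ ≡ 11·3 ≡ 7.
  x = λ² - 1 - 1 = 49 - 2 ≡ 8; y = λ·(1 - 8) - 11 ≡ 5. → (8, 5)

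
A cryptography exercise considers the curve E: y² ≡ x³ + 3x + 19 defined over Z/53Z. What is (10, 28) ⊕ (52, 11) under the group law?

(35, 49)

(10, 28) + (52, 11). λ = (11 - 28)/(52 - 10) ≡ 36/42 mod 53. 42⁻¹ ≡ 24 (mod 53), so λ ≡ 16.
  x = λ² - 10 - 52 = 256 - 62 ≡ 35; y = λ·(10 - 35) - 28 ≡ 49. → (35, 49)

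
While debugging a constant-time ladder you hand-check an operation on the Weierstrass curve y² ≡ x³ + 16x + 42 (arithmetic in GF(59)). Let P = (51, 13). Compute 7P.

(33, 24)

Double-and-add on 7 = (111)₂. Start with P = (51, 13) for the leading 1-bit.
double: tangent at (51, 13): λ = (3·51² + 16)/(2·13) ≡ 31/26. 26⁻¹ ≡ 25 (mod 59), so λ ≡ 31·25 ≡ 8.
  x = λ² - 51 - 51 = 64 - 102 ≡ 21; y = λ·(51 - 21) - 13 ≡ 50. → (21, 50)
add P: (21, 50) + (51, 13). λ = (13 - 50)/(51 - 21) ≡ 22/30 mod 59. 30⁻¹ ≡ 2 (mod 59), so λ ≡ 44.
  x = λ² - 21 - 51 = 1936 - 72 ≡ 35; y = λ·(21 - 35) - 50 ≡ 42. → (35, 42)
double: tangent at (35, 42): λ = (3·35² + 16)/(2·42) ≡ 33/25. 25⁻¹ ≡ 26 (mod 59) since 25·26 = 650 ≡ 1, so λ ≡ 33·26 ≡ 32.
  x = λ² - 35 - 35 = 1024 - 70 ≡ 10; y = λ·(35 - 10) - 42 ≡ 50. → (10, 50)
add P: (10, 50) + (51, 13). λ = (13 - 50)/(51 - 10) ≡ 22/41 mod 59. 41⁻¹ ≡ 36 (mod 59) since 41·36 = 1476 ≡ 1, so λ ≡ 25.
  x = λ² - 10 - 51 = 625 - 61 ≡ 33; y = λ·(10 - 33) - 50 ≡ 24. → (33, 24)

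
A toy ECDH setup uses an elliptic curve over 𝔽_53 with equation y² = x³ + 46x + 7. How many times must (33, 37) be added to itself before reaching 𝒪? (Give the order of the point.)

3

2P: tangent at (33, 37): λ = (3·33² + 46)/(2·37) ≡ 27/21. 21⁻¹ ≡ 48 (mod 53), so λ ≡ 27·48 ≡ 24.
  x = λ² - 33 - 33 = 576 - 66 ≡ 33; y = λ·(33 - 33) - 37 ≡ 16. → (33, 16)
3P: (33, 16) + (33, 37): same x and y₁ ≡ -y₂, so the sum is 𝒪.
3P = 𝒪, so the order is 3.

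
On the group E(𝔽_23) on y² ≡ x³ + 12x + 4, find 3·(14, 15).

(18, 7)

Write Q = (14, 15).
Repeated addition: build up to 3Q.
2Q: tangent at (14, 15): λ = (3·14² + 12)/(2·15) ≡ 2/7. 7⁻¹ ≡ 10 (mod 23), so λ ≡ 2·10 ≡ 20.
  x = λ² - 14 - 14 = 400 - 28 ≡ 4; y = λ·(14 - 4) - 15 ≡ 1. → (4, 1)
3Q: (4, 1) + (14, 15). λ = (15 - 1)/(14 - 4) ≡ 14/10 mod 23. 10⁻¹ ≡ 7 (mod 23), so λ ≡ 6.
  x = λ² - 4 - 14 = 36 - 18 ≡ 18; y = λ·(4 - 18) - 1 ≡ 7. → (18, 7)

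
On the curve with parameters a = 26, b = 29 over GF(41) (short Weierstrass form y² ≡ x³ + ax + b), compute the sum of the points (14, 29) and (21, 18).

(16, 21)

(14, 29) + (21, 18). λ = (18 - 29)/(21 - 14) ≡ 30/7 mod 41. 7⁻¹ ≡ 6 (mod 41) since 7·6 = 42 ≡ 1, so λ ≡ 16.
  x = λ² - 14 - 21 = 256 - 35 ≡ 16; y = λ·(14 - 16) - 29 ≡ 21. → (16, 21)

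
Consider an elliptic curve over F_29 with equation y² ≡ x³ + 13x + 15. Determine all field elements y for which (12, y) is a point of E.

x³ + 13x + 15 = 1899 ≡ 14 (mod 29).
14 is a non-residue mod 29; no y exists.

none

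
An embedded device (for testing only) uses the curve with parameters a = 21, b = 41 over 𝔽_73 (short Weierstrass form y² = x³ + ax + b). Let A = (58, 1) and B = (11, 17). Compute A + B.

(29, 0)

(58, 1) + (11, 17). λ = (17 - 1)/(11 - 58) ≡ 16/26 mod 73. 26⁻¹ ≡ 59 (mod 73) since 26·59 = 1534 ≡ 1, so λ ≡ 68.
  x = λ² - 58 - 11 = 4624 - 69 ≡ 29; y = λ·(58 - 29) - 1 ≡ 0. → (29, 0)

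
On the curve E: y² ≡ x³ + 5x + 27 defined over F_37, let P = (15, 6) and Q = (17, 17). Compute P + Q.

(26, 26)

(15, 6) + (17, 17). λ = (17 - 6)/(17 - 15) ≡ 11/2 mod 37. 2⁻¹ ≡ 19 (mod 37), so λ ≡ 24.
  x = λ² - 15 - 17 = 576 - 32 ≡ 26; y = λ·(15 - 26) - 6 ≡ 26. → (26, 26)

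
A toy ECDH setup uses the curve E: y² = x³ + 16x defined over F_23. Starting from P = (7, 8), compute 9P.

Repeated addition: build up to 9P.
2P: tangent at (7, 8): λ = (3·7² + 16)/(2·8) ≡ 2/16. 16⁻¹ ≡ 13 (mod 23), so λ ≡ 2·13 ≡ 3.
  x = λ² - 7 - 7 = 9 - 14 ≡ 18; y = λ·(7 - 18) - 8 ≡ 5. → (18, 5)
3P: (18, 5) + (7, 8). λ = (8 - 5)/(7 - 18) ≡ 3/12 mod 23. 12⁻¹ ≡ 2 (mod 23) since 12·2 = 24 ≡ 1, so λ ≡ 6.
  x = λ² - 18 - 7 = 36 - 25 ≡ 11; y = λ·(18 - 11) - 5 ≡ 14. → (11, 14)
4P: (11, 14) + (7, 8). λ = (8 - 14)/(7 - 11) ≡ 17/19 mod 23. 19⁻¹ ≡ 17 (mod 23) since 19·17 = 323 ≡ 1, so λ ≡ 13.
  x = λ² - 11 - 7 = 169 - 18 ≡ 13; y = λ·(11 - 13) - 14 ≡ 6. → (13, 6)
5P: (13, 6) + (7, 8). λ = (8 - 6)/(7 - 13) ≡ 2/17 mod 23. 17⁻¹ ≡ 19 (mod 23), so λ ≡ 15.
  x = λ² - 13 - 7 = 225 - 20 ≡ 21; y = λ·(13 - 21) - 6 ≡ 12. → (21, 12)
6P: (21, 12) + (7, 8). λ = (8 - 12)/(7 - 21) ≡ 19/9 mod 23. 9⁻¹ ≡ 18 (mod 23) since 9·18 = 162 ≡ 1, so λ ≡ 20.
  x = λ² - 21 - 7 = 400 - 28 ≡ 4; y = λ·(21 - 4) - 12 ≡ 6. → (4, 6)
7P: (4, 6) + (7, 8). λ = (8 - 6)/(7 - 4) ≡ 2/3 mod 23. 3⁻¹ ≡ 8 (mod 23), so λ ≡ 16.
  x = λ² - 4 - 7 = 256 - 11 ≡ 15; y = λ·(4 - 15) - 6 ≡ 2. → (15, 2)
8P: (15, 2) + (7, 8). λ = (8 - 2)/(7 - 15) ≡ 6/15 mod 23. 15⁻¹ ≡ 20 (mod 23), so λ ≡ 5.
  x = λ² - 15 - 7 = 25 - 22 ≡ 3; y = λ·(15 - 3) - 2 ≡ 12. → (3, 12)
9P: (3, 12) + (7, 8). λ = (8 - 12)/(7 - 3) ≡ 19/4 mod 23. 4⁻¹ ≡ 6 (mod 23) since 4·6 = 24 ≡ 1, so λ ≡ 22.
  x = λ² - 3 - 7 = 484 - 10 ≡ 14; y = λ·(3 - 14) - 12 ≡ 22. → (14, 22)

(14, 22)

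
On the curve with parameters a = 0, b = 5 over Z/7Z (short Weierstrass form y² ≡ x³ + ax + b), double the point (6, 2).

(3, 2)

tangent at (6, 2): λ = (3·6² + 0)/(2·2) ≡ 3/4. 4⁻¹ ≡ 2 (mod 7), so λ ≡ 3·2 ≡ 6.
  x = λ² - 6 - 6 = 36 - 12 ≡ 3; y = λ·(6 - 3) - 2 ≡ 2. → (3, 2)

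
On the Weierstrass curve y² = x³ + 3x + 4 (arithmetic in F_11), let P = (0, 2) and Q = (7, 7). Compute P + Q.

(9, 1)

(0, 2) + (7, 7). λ = (7 - 2)/(7 - 0) ≡ 5/7 mod 11. 7⁻¹ ≡ 8 (mod 11), so λ ≡ 7.
  x = λ² - 0 - 7 = 49 - 7 ≡ 9; y = λ·(0 - 9) - 2 ≡ 1. → (9, 1)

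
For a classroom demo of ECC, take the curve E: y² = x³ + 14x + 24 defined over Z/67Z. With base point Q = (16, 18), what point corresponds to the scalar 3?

Repeated addition: build up to 3Q.
2Q: tangent at (16, 18): λ = (3·16² + 14)/(2·18) ≡ 45/36. 36⁻¹ ≡ 54 (mod 67), so λ ≡ 45·54 ≡ 18.
  x = λ² - 16 - 16 = 324 - 32 ≡ 24; y = λ·(16 - 24) - 18 ≡ 39. → (24, 39)
3Q: (24, 39) + (16, 18). λ = (18 - 39)/(16 - 24) ≡ 46/59 mod 67. 59⁻¹ ≡ 25 (mod 67), so λ ≡ 11.
  x = λ² - 24 - 16 = 121 - 40 ≡ 14; y = λ·(24 - 14) - 39 ≡ 4. → (14, 4)

(14, 4)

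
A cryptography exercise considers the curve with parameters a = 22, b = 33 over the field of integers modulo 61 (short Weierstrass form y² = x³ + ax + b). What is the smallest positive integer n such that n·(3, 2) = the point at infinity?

2P: tangent at (3, 2): λ = (3·3² + 22)/(2·2) ≡ 49/4. 4⁻¹ ≡ 46 (mod 61) since 4·46 = 184 ≡ 1, so λ ≡ 49·46 ≡ 58.
  x = λ² - 3 - 3 = 3364 - 6 ≡ 3; y = λ·(3 - 3) - 2 ≡ 59. → (3, 59)
3P: (3, 59) + (3, 2): same x and y₁ ≡ -y₂, so the sum is the point at infinity.
3P = the point at infinity, so the order is 3.

3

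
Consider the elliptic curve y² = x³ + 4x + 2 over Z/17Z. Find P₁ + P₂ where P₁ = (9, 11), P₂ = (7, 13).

(2, 16)

(9, 11) + (7, 13). λ = (13 - 11)/(7 - 9) ≡ 2/15 mod 17. 15⁻¹ ≡ 8 (mod 17) since 15·8 = 120 ≡ 1, so λ ≡ 16.
  x = λ² - 9 - 7 = 256 - 16 ≡ 2; y = λ·(9 - 2) - 11 ≡ 16. → (2, 16)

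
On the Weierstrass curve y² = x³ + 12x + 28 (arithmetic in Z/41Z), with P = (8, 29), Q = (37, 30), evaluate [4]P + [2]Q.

First 4P:
Double-and-add on 4 = (100)₂. Start with P = (8, 29) for the leading 1-bit.
double: tangent at (8, 29): λ = (3·8² + 12)/(2·29) ≡ 40/17. 17⁻¹ ≡ 29 (mod 41), so λ ≡ 40·29 ≡ 12.
  x = λ² - 8 - 8 = 144 - 16 ≡ 5; y = λ·(8 - 5) - 29 ≡ 7. → (5, 7)
double: tangent at (5, 7): λ = (3·5² + 12)/(2·7) ≡ 5/14. 14⁻¹ ≡ 3 (mod 41), so λ ≡ 5·3 ≡ 15.
  x = λ² - 5 - 5 = 225 - 10 ≡ 10; y = λ·(5 - 10) - 7 ≡ 0. → (10, 0)
4P = (10, 0).
Next 2Q:
Repeated addition: build up to 2Q.
2Q: tangent at (37, 30): λ = (3·37² + 12)/(2·30) ≡ 19/19. 19⁻¹ ≡ 13 (mod 41), so λ ≡ 19·13 ≡ 1.
  x = λ² - 37 - 37 = 1 - 74 ≡ 9; y = λ·(37 - 9) - 30 ≡ 39. → (9, 39)
2Q = (9, 39).
Finally 4P + 2Q:
(10, 0) + (9, 39). λ = (39 - 0)/(9 - 10) ≡ 39/40 mod 41. 40⁻¹ ≡ 40 (mod 41), so λ ≡ 2.
  x = λ² - 10 - 9 = 4 - 19 ≡ 26; y = λ·(10 - 26) - 0 ≡ 9. → (26, 9)

(26, 9)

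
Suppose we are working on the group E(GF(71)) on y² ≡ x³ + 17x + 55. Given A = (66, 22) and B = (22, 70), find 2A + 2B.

First 2A:
Repeated addition: build up to 2A.
2A: tangent at (66, 22): λ = (3·66² + 17)/(2·22) ≡ 21/44. 44⁻¹ ≡ 21 (mod 71), so λ ≡ 21·21 ≡ 15.
  x = λ² - 66 - 66 = 225 - 132 ≡ 22; y = λ·(66 - 22) - 22 ≡ 70. → (22, 70)
2A = (22, 70).
Next 2B:
Repeated addition: build up to 2B.
2B: tangent at (22, 70): λ = (3·22² + 17)/(2·70) ≡ 49/69. 69⁻¹ ≡ 35 (mod 71) since 69·35 = 2415 ≡ 1, so λ ≡ 49·35 ≡ 11.
  x = λ² - 22 - 22 = 121 - 44 ≡ 6; y = λ·(22 - 6) - 70 ≡ 35. → (6, 35)
2B = (6, 35).
Finally 2A + 2B:
(22, 70) + (6, 35). λ = (35 - 70)/(6 - 22) ≡ 36/55 mod 71. 55⁻¹ ≡ 31 (mod 71) since 55·31 = 1705 ≡ 1, so λ ≡ 51.
  x = λ² - 22 - 6 = 2601 - 28 ≡ 17; y = λ·(22 - 17) - 70 ≡ 43. → (17, 43)

(17, 43)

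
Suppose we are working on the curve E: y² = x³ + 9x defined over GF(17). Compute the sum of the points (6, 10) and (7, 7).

(13, 11)

(6, 10) + (7, 7). λ = (7 - 10)/(7 - 6) ≡ 14/1 mod 17. 1⁻¹ ≡ 1 (mod 17), so λ ≡ 14.
  x = λ² - 6 - 7 = 196 - 13 ≡ 13; y = λ·(6 - 13) - 10 ≡ 11. → (13, 11)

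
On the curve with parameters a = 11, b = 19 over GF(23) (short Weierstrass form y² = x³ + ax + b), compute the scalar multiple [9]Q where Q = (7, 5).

Double-and-add on 9 = (1001)₂. Start with Q = (7, 5) for the leading 1-bit.
double: tangent at (7, 5): λ = (3·7² + 11)/(2·5) ≡ 20/10. 10⁻¹ ≡ 7 (mod 23), so λ ≡ 20·7 ≡ 2.
  x = λ² - 7 - 7 = 4 - 14 ≡ 13; y = λ·(7 - 13) - 5 ≡ 6. → (13, 6)
double: tangent at (13, 6): λ = (3·13² + 11)/(2·6) ≡ 12/12. 12⁻¹ ≡ 2 (mod 23), so λ ≡ 12·2 ≡ 1.
  x = λ² - 13 - 13 = 1 - 26 ≡ 21; y = λ·(13 - 21) - 6 ≡ 9. → (21, 9)
double: tangent at (21, 9): λ = (3·21² + 11)/(2·9) ≡ 0/18. 18⁻¹ ≡ 9 (mod 23) since 18·9 = 162 ≡ 1, so λ ≡ 0·9 ≡ 0.
  x = λ² - 21 - 21 = 0 - 42 ≡ 4; y = λ·(21 - 4) - 9 ≡ 14. → (4, 14)
add Q: (4, 14) + (7, 5). λ = (5 - 14)/(7 - 4) ≡ 14/3 mod 23. 3⁻¹ ≡ 8 (mod 23) since 3·8 = 24 ≡ 1, so λ ≡ 20.
  x = λ² - 4 - 7 = 400 - 11 ≡ 21; y = λ·(4 - 21) - 14 ≡ 14. → (21, 14)

(21, 14)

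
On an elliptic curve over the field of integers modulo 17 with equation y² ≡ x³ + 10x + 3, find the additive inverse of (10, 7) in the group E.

-(10, 7) = (10, -7 mod 17) = (10, 10).

(10, 10)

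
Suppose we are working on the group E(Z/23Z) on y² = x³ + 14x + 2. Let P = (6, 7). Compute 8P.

(9, 11)

Repeated addition: build up to 8P.
2P: tangent at (6, 7): λ = (3·6² + 14)/(2·7) ≡ 7/14. 14⁻¹ ≡ 5 (mod 23) since 14·5 = 70 ≡ 1, so λ ≡ 7·5 ≡ 12.
  x = λ² - 6 - 6 = 144 - 12 ≡ 17; y = λ·(6 - 17) - 7 ≡ 22. → (17, 22)
3P: (17, 22) + (6, 7). λ = (7 - 22)/(6 - 17) ≡ 8/12 mod 23. 12⁻¹ ≡ 2 (mod 23), so λ ≡ 16.
  x = λ² - 17 - 6 = 256 - 23 ≡ 3; y = λ·(17 - 3) - 22 ≡ 18. → (3, 18)
4P: (3, 18) + (6, 7). λ = (7 - 18)/(6 - 3) ≡ 12/3 mod 23. 3⁻¹ ≡ 8 (mod 23), so λ ≡ 4.
  x = λ² - 3 - 6 = 16 - 9 ≡ 7; y = λ·(3 - 7) - 18 ≡ 12. → (7, 12)
5P: (7, 12) + (6, 7). λ = (7 - 12)/(6 - 7) ≡ 18/22 mod 23. 22⁻¹ ≡ 22 (mod 23), so λ ≡ 5.
  x = λ² - 7 - 6 = 25 - 13 ≡ 12; y = λ·(7 - 12) - 12 ≡ 9. → (12, 9)
6P: (12, 9) + (6, 7). λ = (7 - 9)/(6 - 12) ≡ 21/17 mod 23. 17⁻¹ ≡ 19 (mod 23) since 17·19 = 323 ≡ 1, so λ ≡ 8.
  x = λ² - 12 - 6 = 64 - 18 ≡ 0; y = λ·(12 - 0) - 9 ≡ 18. → (0, 18)
7P: (0, 18) + (6, 7). λ = (7 - 18)/(6 - 0) ≡ 12/6 mod 23. 6⁻¹ ≡ 4 (mod 23), so λ ≡ 2.
  x = λ² - 0 - 6 = 4 - 6 ≡ 21; y = λ·(0 - 21) - 18 ≡ 9. → (21, 9)
8P: (21, 9) + (6, 7). λ = (7 - 9)/(6 - 21) ≡ 21/8 mod 23. 8⁻¹ ≡ 3 (mod 23), so λ ≡ 17.
  x = λ² - 21 - 6 = 289 - 27 ≡ 9; y = λ·(21 - 9) - 9 ≡ 11. → (9, 11)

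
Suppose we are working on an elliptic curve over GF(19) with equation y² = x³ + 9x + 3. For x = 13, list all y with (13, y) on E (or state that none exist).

none

x³ + 9x + 3 = 2317 ≡ 18 (mod 19).
18 is a non-residue mod 19; no y exists.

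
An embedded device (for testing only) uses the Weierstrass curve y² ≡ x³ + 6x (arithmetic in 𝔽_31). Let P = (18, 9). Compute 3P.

Repeated addition: build up to 3P.
2P: tangent at (18, 9): λ = (3·18² + 6)/(2·9) ≡ 17/18. 18⁻¹ ≡ 19 (mod 31) since 18·19 = 342 ≡ 1, so λ ≡ 17·19 ≡ 13.
  x = λ² - 18 - 18 = 169 - 36 ≡ 9; y = λ·(18 - 9) - 9 ≡ 15. → (9, 15)
3P: (9, 15) + (18, 9). λ = (9 - 15)/(18 - 9) ≡ 25/9 mod 31. 9⁻¹ ≡ 7 (mod 31), so λ ≡ 20.
  x = λ² - 9 - 18 = 400 - 27 ≡ 1; y = λ·(9 - 1) - 15 ≡ 21. → (1, 21)

(1, 21)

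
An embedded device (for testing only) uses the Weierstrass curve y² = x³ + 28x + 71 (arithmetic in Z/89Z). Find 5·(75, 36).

(84, 47)

Write G = (75, 36).
Double-and-add on 5 = (101)₂. Start with G = (75, 36) for the leading 1-bit.
double: tangent at (75, 36): λ = (3·75² + 28)/(2·36) ≡ 82/72. 72⁻¹ ≡ 68 (mod 89), so λ ≡ 82·68 ≡ 58.
  x = λ² - 75 - 75 = 3364 - 150 ≡ 10; y = λ·(75 - 10) - 36 ≡ 85. → (10, 85)
double: tangent at (10, 85): λ = (3·10² + 28)/(2·85) ≡ 61/81. 81⁻¹ ≡ 11 (mod 89) since 81·11 = 891 ≡ 1, so λ ≡ 61·11 ≡ 48.
  x = λ² - 10 - 10 = 2304 - 20 ≡ 59; y = λ·(10 - 59) - 85 ≡ 55. → (59, 55)
add G: (59, 55) + (75, 36). λ = (36 - 55)/(75 - 59) ≡ 70/16 mod 89. 16⁻¹ ≡ 39 (mod 89) since 16·39 = 624 ≡ 1, so λ ≡ 60.
  x = λ² - 59 - 75 = 3600 - 134 ≡ 84; y = λ·(59 - 84) - 55 ≡ 47. → (84, 47)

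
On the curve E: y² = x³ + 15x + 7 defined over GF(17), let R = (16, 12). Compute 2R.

(10, 1)

tangent at (16, 12): λ = (3·16² + 15)/(2·12) ≡ 1/7. 7⁻¹ ≡ 5 (mod 17), so λ ≡ 1·5 ≡ 5.
  x = λ² - 16 - 16 = 25 - 32 ≡ 10; y = λ·(16 - 10) - 12 ≡ 1. → (10, 1)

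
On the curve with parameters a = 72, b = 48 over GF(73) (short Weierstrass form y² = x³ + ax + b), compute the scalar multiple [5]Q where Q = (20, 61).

(23, 72)

Double-and-add on 5 = (101)₂. Start with Q = (20, 61) for the leading 1-bit.
double: tangent at (20, 61): λ = (3·20² + 72)/(2·61) ≡ 31/49. 49⁻¹ ≡ 3 (mod 73), so λ ≡ 31·3 ≡ 20.
  x = λ² - 20 - 20 = 400 - 40 ≡ 68; y = λ·(20 - 68) - 61 ≡ 1. → (68, 1)
double: tangent at (68, 1): λ = (3·68² + 72)/(2·1) ≡ 1/2. 2⁻¹ ≡ 37 (mod 73), so λ ≡ 1·37 ≡ 37.
  x = λ² - 68 - 68 = 1369 - 136 ≡ 65; y = λ·(68 - 65) - 1 ≡ 37. → (65, 37)
add Q: (65, 37) + (20, 61). λ = (61 - 37)/(20 - 65) ≡ 24/28 mod 73. 28⁻¹ ≡ 60 (mod 73) since 28·60 = 1680 ≡ 1, so λ ≡ 53.
  x = λ² - 65 - 20 = 2809 - 85 ≡ 23; y = λ·(65 - 23) - 37 ≡ 72. → (23, 72)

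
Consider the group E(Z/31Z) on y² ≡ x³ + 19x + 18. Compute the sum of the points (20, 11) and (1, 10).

(24, 10)

(20, 11) + (1, 10). λ = (10 - 11)/(1 - 20) ≡ 30/12 mod 31. 12⁻¹ ≡ 13 (mod 31), so λ ≡ 18.
  x = λ² - 20 - 1 = 324 - 21 ≡ 24; y = λ·(20 - 24) - 11 ≡ 10. → (24, 10)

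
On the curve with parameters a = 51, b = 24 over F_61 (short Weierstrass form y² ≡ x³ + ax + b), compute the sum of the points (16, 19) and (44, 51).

(16, 19) + (44, 51). λ = (51 - 19)/(44 - 16) ≡ 32/28 mod 61. 28⁻¹ ≡ 24 (mod 61), so λ ≡ 36.
  x = λ² - 16 - 44 = 1296 - 60 ≡ 16; y = λ·(16 - 16) - 19 ≡ 42. → (16, 42)

(16, 42)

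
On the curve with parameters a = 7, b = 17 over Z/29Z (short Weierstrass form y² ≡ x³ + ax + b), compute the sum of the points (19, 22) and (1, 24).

(19, 22) + (1, 24). λ = (24 - 22)/(1 - 19) ≡ 2/11 mod 29. 11⁻¹ ≡ 8 (mod 29) since 11·8 = 88 ≡ 1, so λ ≡ 16.
  x = λ² - 19 - 1 = 256 - 20 ≡ 4; y = λ·(19 - 4) - 22 ≡ 15. → (4, 15)

(4, 15)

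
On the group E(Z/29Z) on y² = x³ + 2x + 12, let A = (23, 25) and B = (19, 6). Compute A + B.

(15, 13)

(23, 25) + (19, 6). λ = (6 - 25)/(19 - 23) ≡ 10/25 mod 29. 25⁻¹ ≡ 7 (mod 29), so λ ≡ 12.
  x = λ² - 23 - 19 = 144 - 42 ≡ 15; y = λ·(23 - 15) - 25 ≡ 13. → (15, 13)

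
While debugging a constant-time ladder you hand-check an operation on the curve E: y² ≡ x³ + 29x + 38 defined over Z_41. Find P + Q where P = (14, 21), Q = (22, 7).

(26, 0)

(14, 21) + (22, 7). λ = (7 - 21)/(22 - 14) ≡ 27/8 mod 41. 8⁻¹ ≡ 36 (mod 41) since 8·36 = 288 ≡ 1, so λ ≡ 29.
  x = λ² - 14 - 22 = 841 - 36 ≡ 26; y = λ·(14 - 26) - 21 ≡ 0. → (26, 0)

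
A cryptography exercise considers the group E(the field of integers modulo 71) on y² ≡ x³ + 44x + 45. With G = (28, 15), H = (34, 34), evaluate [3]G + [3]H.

First 3G:
Repeated addition: build up to 3G.
2G: tangent at (28, 15): λ = (3·28² + 44)/(2·15) ≡ 53/30. 30⁻¹ ≡ 45 (mod 71) since 30·45 = 1350 ≡ 1, so λ ≡ 53·45 ≡ 42.
  x = λ² - 28 - 28 = 1764 - 56 ≡ 4; y = λ·(28 - 4) - 15 ≡ 70. → (4, 70)
3G: (4, 70) + (28, 15). λ = (15 - 70)/(28 - 4) ≡ 16/24 mod 71. 24⁻¹ ≡ 3 (mod 71), so λ ≡ 48.
  x = λ² - 4 - 28 = 2304 - 32 ≡ 0; y = λ·(4 - 0) - 70 ≡ 51. → (0, 51)
3G = (0, 51).
Next 3H:
Repeated addition: build up to 3H.
2H: tangent at (34, 34): λ = (3·34² + 44)/(2·34) ≡ 33/68. 68⁻¹ ≡ 47 (mod 71), so λ ≡ 33·47 ≡ 60.
  x = λ² - 34 - 34 = 3600 - 68 ≡ 53; y = λ·(34 - 53) - 34 ≡ 33. → (53, 33)
3H: (53, 33) + (34, 34). λ = (34 - 33)/(34 - 53) ≡ 1/52 mod 71. 52⁻¹ ≡ 56 (mod 71) since 52·56 = 2912 ≡ 1, so λ ≡ 56.
  x = λ² - 53 - 34 = 3136 - 87 ≡ 67; y = λ·(53 - 67) - 33 ≡ 35. → (67, 35)
3H = (67, 35).
Finally 3G + 3H:
(0, 51) + (67, 35). λ = (35 - 51)/(67 - 0) ≡ 55/67 mod 71. 67⁻¹ ≡ 53 (mod 71) since 67·53 = 3551 ≡ 1, so λ ≡ 4.
  x = λ² - 0 - 67 = 16 - 67 ≡ 20; y = λ·(0 - 20) - 51 ≡ 11. → (20, 11)

(20, 11)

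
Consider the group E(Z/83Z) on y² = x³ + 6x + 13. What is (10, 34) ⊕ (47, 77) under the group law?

(10, 34) + (47, 77). λ = (77 - 34)/(47 - 10) ≡ 43/37 mod 83. 37⁻¹ ≡ 9 (mod 83), so λ ≡ 55.
  x = λ² - 10 - 47 = 3025 - 57 ≡ 63; y = λ·(10 - 63) - 34 ≡ 39. → (63, 39)

(63, 39)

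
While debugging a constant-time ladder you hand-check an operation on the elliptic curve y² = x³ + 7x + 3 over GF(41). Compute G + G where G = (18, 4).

(15, 30)

tangent at (18, 4): λ = (3·18² + 7)/(2·4) ≡ 36/8. 8⁻¹ ≡ 36 (mod 41) since 8·36 = 288 ≡ 1, so λ ≡ 36·36 ≡ 25.
  x = λ² - 18 - 18 = 625 - 36 ≡ 15; y = λ·(18 - 15) - 4 ≡ 30. → (15, 30)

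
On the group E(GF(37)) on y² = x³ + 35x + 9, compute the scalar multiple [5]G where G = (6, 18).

Double-and-add on 5 = (101)₂. Start with G = (6, 18) for the leading 1-bit.
double: tangent at (6, 18): λ = (3·6² + 35)/(2·18) ≡ 32/36. 36⁻¹ ≡ 36 (mod 37) since 36·36 = 1296 ≡ 1, so λ ≡ 32·36 ≡ 5.
  x = λ² - 6 - 6 = 25 - 12 ≡ 13; y = λ·(6 - 13) - 18 ≡ 21. → (13, 21)
double: tangent at (13, 21): λ = (3·13² + 35)/(2·21) ≡ 24/5. 5⁻¹ ≡ 15 (mod 37) since 5·15 = 75 ≡ 1, so λ ≡ 24·15 ≡ 27.
  x = λ² - 13 - 13 = 729 - 26 ≡ 0; y = λ·(13 - 0) - 21 ≡ 34. → (0, 34)
add G: (0, 34) + (6, 18). λ = (18 - 34)/(6 - 0) ≡ 21/6 mod 37. 6⁻¹ ≡ 31 (mod 37), so λ ≡ 22.
  x = λ² - 0 - 6 = 484 - 6 ≡ 34; y = λ·(0 - 34) - 34 ≡ 32. → (34, 32)

(34, 32)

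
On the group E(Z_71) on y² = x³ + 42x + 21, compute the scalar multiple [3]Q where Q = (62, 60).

(3, 23)

Repeated addition: build up to 3Q.
2Q: tangent at (62, 60): λ = (3·62² + 42)/(2·60) ≡ 1/49. 49⁻¹ ≡ 29 (mod 71), so λ ≡ 1·29 ≡ 29.
  x = λ² - 62 - 62 = 841 - 124 ≡ 7; y = λ·(62 - 7) - 60 ≡ 44. → (7, 44)
3Q: (7, 44) + (62, 60). λ = (60 - 44)/(62 - 7) ≡ 16/55 mod 71. 55⁻¹ ≡ 31 (mod 71) since 55·31 = 1705 ≡ 1, so λ ≡ 70.
  x = λ² - 7 - 62 = 4900 - 69 ≡ 3; y = λ·(7 - 3) - 44 ≡ 23. → (3, 23)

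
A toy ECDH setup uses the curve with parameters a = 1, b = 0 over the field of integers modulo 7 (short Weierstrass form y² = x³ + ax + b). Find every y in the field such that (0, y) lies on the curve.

0

x³ + 1x + 0 = 0 ≡ 0 (mod 7).
Only y = 0 satisfies y² ≡ 0.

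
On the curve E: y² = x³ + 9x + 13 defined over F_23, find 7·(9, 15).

(13, 2)

Write G = (9, 15).
Double-and-add on 7 = (111)₂. Start with G = (9, 15) for the leading 1-bit.
double: tangent at (9, 15): λ = (3·9² + 9)/(2·15) ≡ 22/7. 7⁻¹ ≡ 10 (mod 23), so λ ≡ 22·10 ≡ 13.
  x = λ² - 9 - 9 = 169 - 18 ≡ 13; y = λ·(9 - 13) - 15 ≡ 2. → (13, 2)
add G: (13, 2) + (9, 15). λ = (15 - 2)/(9 - 13) ≡ 13/19 mod 23. 19⁻¹ ≡ 17 (mod 23), so λ ≡ 14.
  x = λ² - 13 - 9 = 196 - 22 ≡ 13; y = λ·(13 - 13) - 2 ≡ 21. → (13, 21)
double: tangent at (13, 21): λ = (3·13² + 9)/(2·21) ≡ 10/19. 19⁻¹ ≡ 17 (mod 23) since 19·17 = 323 ≡ 1, so λ ≡ 10·17 ≡ 9.
  x = λ² - 13 - 13 = 81 - 26 ≡ 9; y = λ·(13 - 9) - 21 ≡ 15. → (9, 15)
add G: tangent at (9, 15): λ = (3·9² + 9)/(2·15) ≡ 22/7. 7⁻¹ ≡ 10 (mod 23), so λ ≡ 22·10 ≡ 13.
  x = λ² - 9 - 9 = 169 - 18 ≡ 13; y = λ·(9 - 13) - 15 ≡ 2. → (13, 2)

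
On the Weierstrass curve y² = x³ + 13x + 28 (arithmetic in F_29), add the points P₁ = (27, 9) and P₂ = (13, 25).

(27, 9) + (13, 25). λ = (25 - 9)/(13 - 27) ≡ 16/15 mod 29. 15⁻¹ ≡ 2 (mod 29), so λ ≡ 3.
  x = λ² - 27 - 13 = 9 - 40 ≡ 27; y = λ·(27 - 27) - 9 ≡ 20. → (27, 20)

(27, 20)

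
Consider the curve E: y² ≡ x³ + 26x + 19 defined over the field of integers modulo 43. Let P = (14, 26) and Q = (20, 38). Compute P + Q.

(13, 19)

(14, 26) + (20, 38). λ = (38 - 26)/(20 - 14) ≡ 12/6 mod 43. 6⁻¹ ≡ 36 (mod 43), so λ ≡ 2.
  x = λ² - 14 - 20 = 4 - 34 ≡ 13; y = λ·(14 - 13) - 26 ≡ 19. → (13, 19)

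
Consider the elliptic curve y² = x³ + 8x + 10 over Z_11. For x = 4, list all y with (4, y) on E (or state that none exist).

x³ + 8x + 10 = 106 ≡ 7 (mod 11).
7 is a non-residue mod 11; no y exists.

none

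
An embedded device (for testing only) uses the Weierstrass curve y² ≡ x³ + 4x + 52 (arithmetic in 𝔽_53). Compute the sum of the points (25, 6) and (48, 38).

(16, 48)

(25, 6) + (48, 38). λ = (38 - 6)/(48 - 25) ≡ 32/23 mod 53. 23⁻¹ ≡ 30 (mod 53), so λ ≡ 6.
  x = λ² - 25 - 48 = 36 - 73 ≡ 16; y = λ·(25 - 16) - 6 ≡ 48. → (16, 48)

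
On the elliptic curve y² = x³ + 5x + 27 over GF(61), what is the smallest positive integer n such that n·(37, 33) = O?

8

2P: tangent at (37, 33): λ = (3·37² + 5)/(2·33) ≡ 25/5. 5⁻¹ ≡ 49 (mod 61), so λ ≡ 25·49 ≡ 5.
  x = λ² - 37 - 37 = 25 - 74 ≡ 12; y = λ·(37 - 12) - 33 ≡ 31. → (12, 31)
3P: (12, 31) + (37, 33). λ = (33 - 31)/(37 - 12) ≡ 2/25 mod 61. 25⁻¹ ≡ 22 (mod 61), so λ ≡ 44.
  x = λ² - 12 - 37 = 1936 - 49 ≡ 57; y = λ·(12 - 57) - 31 ≡ 2. → (57, 2)
4P: (57, 2) + (37, 33). λ = (33 - 2)/(37 - 57) ≡ 31/41 mod 61. 41⁻¹ ≡ 3 (mod 61), so λ ≡ 32.
  x = λ² - 57 - 37 = 1024 - 94 ≡ 15; y = λ·(57 - 15) - 2 ≡ 0. → (15, 0)
5P: (15, 0) + (37, 33). λ = (33 - 0)/(37 - 15) ≡ 33/22 mod 61. 22⁻¹ ≡ 25 (mod 61), so λ ≡ 32.
  x = λ² - 15 - 37 = 1024 - 52 ≡ 57; y = λ·(15 - 57) - 0 ≡ 59. → (57, 59)
6P: (57, 59) + (37, 33). λ = (33 - 59)/(37 - 57) ≡ 35/41 mod 61. 41⁻¹ ≡ 3 (mod 61) since 41·3 = 123 ≡ 1, so λ ≡ 44.
  x = λ² - 57 - 37 = 1936 - 94 ≡ 12; y = λ·(57 - 12) - 59 ≡ 30. → (12, 30)
7P: (12, 30) + (37, 33). λ = (33 - 30)/(37 - 12) ≡ 3/25 mod 61. 25⁻¹ ≡ 22 (mod 61), so λ ≡ 5.
  x = λ² - 12 - 37 = 25 - 49 ≡ 37; y = λ·(12 - 37) - 30 ≡ 28. → (37, 28)
8P: (37, 28) + (37, 33): same x and y₁ ≡ -y₂, so the sum is O.
8P = O, so the order is 8.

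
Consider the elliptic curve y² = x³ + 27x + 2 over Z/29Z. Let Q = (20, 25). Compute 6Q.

(10, 24)

Repeated addition: build up to 6Q.
2Q: tangent at (20, 25): λ = (3·20² + 27)/(2·25) ≡ 9/21. 21⁻¹ ≡ 18 (mod 29) since 21·18 = 378 ≡ 1, so λ ≡ 9·18 ≡ 17.
  x = λ² - 20 - 20 = 289 - 40 ≡ 17; y = λ·(20 - 17) - 25 ≡ 26. → (17, 26)
3Q: (17, 26) + (20, 25). λ = (25 - 26)/(20 - 17) ≡ 28/3 mod 29. 3⁻¹ ≡ 10 (mod 29), so λ ≡ 19.
  x = λ² - 17 - 20 = 361 - 37 ≡ 5; y = λ·(17 - 5) - 26 ≡ 28. → (5, 28)
4Q: (5, 28) + (20, 25). λ = (25 - 28)/(20 - 5) ≡ 26/15 mod 29. 15⁻¹ ≡ 2 (mod 29) since 15·2 = 30 ≡ 1, so λ ≡ 23.
  x = λ² - 5 - 20 = 529 - 25 ≡ 11; y = λ·(5 - 11) - 28 ≡ 8. → (11, 8)
5Q: (11, 8) + (20, 25). λ = (25 - 8)/(20 - 11) ≡ 17/9 mod 29. 9⁻¹ ≡ 13 (mod 29) since 9·13 = 117 ≡ 1, so λ ≡ 18.
  x = λ² - 11 - 20 = 324 - 31 ≡ 3; y = λ·(11 - 3) - 8 ≡ 20. → (3, 20)
6Q: (3, 20) + (20, 25). λ = (25 - 20)/(20 - 3) ≡ 5/17 mod 29. 17⁻¹ ≡ 12 (mod 29) since 17·12 = 204 ≡ 1, so λ ≡ 2.
  x = λ² - 3 - 20 = 4 - 23 ≡ 10; y = λ·(3 - 10) - 20 ≡ 24. → (10, 24)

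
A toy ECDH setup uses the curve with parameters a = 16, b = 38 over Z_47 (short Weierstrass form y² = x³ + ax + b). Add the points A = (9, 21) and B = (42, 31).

(32, 29)

(9, 21) + (42, 31). λ = (31 - 21)/(42 - 9) ≡ 10/33 mod 47. 33⁻¹ ≡ 10 (mod 47), so λ ≡ 6.
  x = λ² - 9 - 42 = 36 - 51 ≡ 32; y = λ·(9 - 32) - 21 ≡ 29. → (32, 29)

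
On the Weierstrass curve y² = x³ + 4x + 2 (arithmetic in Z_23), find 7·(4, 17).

O

Write G = (4, 17).
Double-and-add on 7 = (111)₂. Start with G = (4, 17) for the leading 1-bit.
double: tangent at (4, 17): λ = (3·4² + 4)/(2·17) ≡ 6/11. 11⁻¹ ≡ 21 (mod 23), so λ ≡ 6·21 ≡ 11.
  x = λ² - 4 - 4 = 121 - 8 ≡ 21; y = λ·(4 - 21) - 17 ≡ 3. → (21, 3)
add G: (21, 3) + (4, 17). λ = (17 - 3)/(4 - 21) ≡ 14/6 mod 23. 6⁻¹ ≡ 4 (mod 23) since 6·4 = 24 ≡ 1, so λ ≡ 10.
  x = λ² - 21 - 4 = 100 - 25 ≡ 6; y = λ·(21 - 6) - 3 ≡ 9. → (6, 9)
double: tangent at (6, 9): λ = (3·6² + 4)/(2·9) ≡ 20/18. 18⁻¹ ≡ 9 (mod 23), so λ ≡ 20·9 ≡ 19.
  x = λ² - 6 - 6 = 361 - 12 ≡ 4; y = λ·(6 - 4) - 9 ≡ 6. → (4, 6)
add G: (4, 6) + (4, 17): same x and y₁ ≡ -y₂, so the sum is O.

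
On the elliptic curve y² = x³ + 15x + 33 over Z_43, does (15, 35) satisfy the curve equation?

y² = 35² ≡ 21; x³ + 15x + 33 = 3633 ≡ 21 (mod 43). 21 = 21.

yes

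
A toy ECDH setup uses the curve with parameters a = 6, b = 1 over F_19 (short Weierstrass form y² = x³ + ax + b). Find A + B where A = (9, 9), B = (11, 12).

(6, 5)

(9, 9) + (11, 12). λ = (12 - 9)/(11 - 9) ≡ 3/2 mod 19. 2⁻¹ ≡ 10 (mod 19), so λ ≡ 11.
  x = λ² - 9 - 11 = 121 - 20 ≡ 6; y = λ·(9 - 6) - 9 ≡ 5. → (6, 5)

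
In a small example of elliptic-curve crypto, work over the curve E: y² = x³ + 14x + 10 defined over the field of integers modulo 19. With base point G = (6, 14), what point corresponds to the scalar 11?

Double-and-add on 11 = (1011)₂. Start with G = (6, 14) for the leading 1-bit.
double: tangent at (6, 14): λ = (3·6² + 14)/(2·14) ≡ 8/9. 9⁻¹ ≡ 17 (mod 19), so λ ≡ 8·17 ≡ 3.
  x = λ² - 6 - 6 = 9 - 12 ≡ 16; y = λ·(6 - 16) - 14 ≡ 13. → (16, 13)
double: tangent at (16, 13): λ = (3·16² + 14)/(2·13) ≡ 3/7. 7⁻¹ ≡ 11 (mod 19), so λ ≡ 3·11 ≡ 14.
  x = λ² - 16 - 16 = 196 - 32 ≡ 12; y = λ·(16 - 12) - 13 ≡ 5. → (12, 5)
add G: (12, 5) + (6, 14). λ = (14 - 5)/(6 - 12) ≡ 9/13 mod 19. 13⁻¹ ≡ 3 (mod 19), so λ ≡ 8.
  x = λ² - 12 - 6 = 64 - 18 ≡ 8; y = λ·(12 - 8) - 5 ≡ 8. → (8, 8)
double: tangent at (8, 8): λ = (3·8² + 14)/(2·8) ≡ 16/16. 16⁻¹ ≡ 6 (mod 19), so λ ≡ 16·6 ≡ 1.
  x = λ² - 8 - 8 = 1 - 16 ≡ 4; y = λ·(8 - 4) - 8 ≡ 15. → (4, 15)
add G: (4, 15) + (6, 14). λ = (14 - 15)/(6 - 4) ≡ 18/2 mod 19. 2⁻¹ ≡ 10 (mod 19), so λ ≡ 9.
  x = λ² - 4 - 6 = 81 - 10 ≡ 14; y = λ·(4 - 14) - 15 ≡ 9. → (14, 9)

(14, 9)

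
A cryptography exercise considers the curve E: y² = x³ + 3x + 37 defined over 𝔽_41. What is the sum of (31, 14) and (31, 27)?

The two points share x = 31 and their y-coordinates satisfy 14 + 27 ≡ 0 (mod 41), so they are inverses. Their sum is O.

O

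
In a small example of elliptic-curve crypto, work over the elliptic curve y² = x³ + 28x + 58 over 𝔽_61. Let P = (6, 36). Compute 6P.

(27, 1)

Double-and-add on 6 = (110)₂. Start with P = (6, 36) for the leading 1-bit.
double: tangent at (6, 36): λ = (3·6² + 28)/(2·36) ≡ 14/11. 11⁻¹ ≡ 50 (mod 61), so λ ≡ 14·50 ≡ 29.
  x = λ² - 6 - 6 = 841 - 12 ≡ 36; y = λ·(6 - 36) - 36 ≡ 9. → (36, 9)
add P: (36, 9) + (6, 36). λ = (36 - 9)/(6 - 36) ≡ 27/31 mod 61. 31⁻¹ ≡ 2 (mod 61) since 31·2 = 62 ≡ 1, so λ ≡ 54.
  x = λ² - 36 - 6 = 2916 - 42 ≡ 7; y = λ·(36 - 7) - 9 ≡ 32. → (7, 32)
double: tangent at (7, 32): λ = (3·7² + 28)/(2·32) ≡ 53/3. 3⁻¹ ≡ 41 (mod 61), so λ ≡ 53·41 ≡ 38.
  x = λ² - 7 - 7 = 1444 - 14 ≡ 27; y = λ·(7 - 27) - 32 ≡ 1. → (27, 1)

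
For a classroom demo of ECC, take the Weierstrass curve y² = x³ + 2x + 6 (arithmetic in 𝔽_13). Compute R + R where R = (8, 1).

tangent at (8, 1): λ = (3·8² + 2)/(2·1) ≡ 12/2. 2⁻¹ ≡ 7 (mod 13), so λ ≡ 12·7 ≡ 6.
  x = λ² - 8 - 8 = 36 - 16 ≡ 7; y = λ·(8 - 7) - 1 ≡ 5. → (7, 5)

(7, 5)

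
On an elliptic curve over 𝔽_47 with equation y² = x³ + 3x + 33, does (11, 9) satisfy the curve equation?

y² = 9² ≡ 34; x³ + 3x + 33 = 1397 ≡ 34 (mod 47). 34 = 34.

yes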